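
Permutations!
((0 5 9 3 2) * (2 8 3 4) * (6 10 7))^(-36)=(10)(0 2 4 9 5)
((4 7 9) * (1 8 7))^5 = (9)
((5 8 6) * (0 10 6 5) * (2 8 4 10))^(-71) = ((0 2 8 5 4 10 6))^(-71) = (0 6 10 4 5 8 2)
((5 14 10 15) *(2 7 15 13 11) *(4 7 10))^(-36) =(4 14 5 15 7)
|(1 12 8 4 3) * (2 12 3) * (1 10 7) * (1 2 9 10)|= |(1 3)(2 12 8 4 9 10 7)|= 14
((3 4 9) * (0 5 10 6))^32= ((0 5 10 6)(3 4 9))^32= (10)(3 9 4)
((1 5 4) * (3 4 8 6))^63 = ((1 5 8 6 3 4))^63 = (1 6)(3 5)(4 8)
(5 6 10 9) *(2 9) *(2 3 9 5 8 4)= (2 5 6 10 3 9 8 4)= [0, 1, 5, 9, 2, 6, 10, 7, 4, 8, 3]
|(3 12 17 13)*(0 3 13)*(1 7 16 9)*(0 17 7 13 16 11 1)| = 9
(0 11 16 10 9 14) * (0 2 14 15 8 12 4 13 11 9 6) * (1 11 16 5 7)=[9, 11, 14, 3, 13, 7, 0, 1, 12, 15, 6, 5, 4, 16, 2, 8, 10]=(0 9 15 8 12 4 13 16 10 6)(1 11 5 7)(2 14)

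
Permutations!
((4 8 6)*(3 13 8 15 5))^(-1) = (3 5 15 4 6 8 13)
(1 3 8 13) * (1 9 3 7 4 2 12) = [0, 7, 12, 8, 2, 5, 6, 4, 13, 3, 10, 11, 1, 9] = (1 7 4 2 12)(3 8 13 9)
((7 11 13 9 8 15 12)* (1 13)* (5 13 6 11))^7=(15)(1 6 11)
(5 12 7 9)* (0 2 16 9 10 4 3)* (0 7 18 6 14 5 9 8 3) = (0 2 16 8 3 7 10 4)(5 12 18 6 14) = [2, 1, 16, 7, 0, 12, 14, 10, 3, 9, 4, 11, 18, 13, 5, 15, 8, 17, 6]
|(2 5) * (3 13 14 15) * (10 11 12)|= |(2 5)(3 13 14 15)(10 11 12)|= 12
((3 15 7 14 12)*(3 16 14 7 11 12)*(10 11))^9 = (3 10 12 14 15 11 16) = ((3 15 10 11 12 16 14))^9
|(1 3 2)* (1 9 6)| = 5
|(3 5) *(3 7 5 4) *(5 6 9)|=|(3 4)(5 7 6 9)|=4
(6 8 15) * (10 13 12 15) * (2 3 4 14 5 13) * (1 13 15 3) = (1 13 12 3 4 14 5 15 6 8 10 2) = [0, 13, 1, 4, 14, 15, 8, 7, 10, 9, 2, 11, 3, 12, 5, 6]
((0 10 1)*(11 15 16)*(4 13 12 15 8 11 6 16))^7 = ((0 10 1)(4 13 12 15)(6 16)(8 11))^7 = (0 10 1)(4 15 12 13)(6 16)(8 11)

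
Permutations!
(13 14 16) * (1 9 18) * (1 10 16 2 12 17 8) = (1 9 18 10 16 13 14 2 12 17 8) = [0, 9, 12, 3, 4, 5, 6, 7, 1, 18, 16, 11, 17, 14, 2, 15, 13, 8, 10]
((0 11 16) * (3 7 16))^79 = (0 16 7 3 11)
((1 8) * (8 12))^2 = (1 8 12)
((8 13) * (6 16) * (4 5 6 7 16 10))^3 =(4 10 6 5)(7 16)(8 13)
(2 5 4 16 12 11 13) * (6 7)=(2 5 4 16 12 11 13)(6 7)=[0, 1, 5, 3, 16, 4, 7, 6, 8, 9, 10, 13, 11, 2, 14, 15, 12]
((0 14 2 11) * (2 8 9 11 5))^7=(0 8 11 14 9)(2 5)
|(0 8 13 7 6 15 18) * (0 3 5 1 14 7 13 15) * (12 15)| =11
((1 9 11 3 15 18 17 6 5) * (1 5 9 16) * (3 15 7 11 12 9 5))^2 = (3 11 18 6)(5 7 15 17)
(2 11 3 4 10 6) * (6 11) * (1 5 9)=(1 5 9)(2 6)(3 4 10 11)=[0, 5, 6, 4, 10, 9, 2, 7, 8, 1, 11, 3]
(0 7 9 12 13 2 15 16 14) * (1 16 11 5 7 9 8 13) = (0 9 12 1 16 14)(2 15 11 5 7 8 13) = [9, 16, 15, 3, 4, 7, 6, 8, 13, 12, 10, 5, 1, 2, 0, 11, 14]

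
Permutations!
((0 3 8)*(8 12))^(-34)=(0 12)(3 8)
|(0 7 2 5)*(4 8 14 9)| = 4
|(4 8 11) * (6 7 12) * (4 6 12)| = 5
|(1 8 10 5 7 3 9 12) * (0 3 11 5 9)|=|(0 3)(1 8 10 9 12)(5 7 11)|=30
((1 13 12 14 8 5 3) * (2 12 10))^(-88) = ((1 13 10 2 12 14 8 5 3))^(-88) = (1 10 12 8 3 13 2 14 5)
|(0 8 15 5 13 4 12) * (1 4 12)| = |(0 8 15 5 13 12)(1 4)| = 6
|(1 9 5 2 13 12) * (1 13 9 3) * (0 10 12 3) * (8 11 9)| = |(0 10 12 13 3 1)(2 8 11 9 5)| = 30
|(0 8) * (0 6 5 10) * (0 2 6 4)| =12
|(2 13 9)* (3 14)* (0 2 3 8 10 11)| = |(0 2 13 9 3 14 8 10 11)| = 9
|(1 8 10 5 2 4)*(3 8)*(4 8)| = |(1 3 4)(2 8 10 5)| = 12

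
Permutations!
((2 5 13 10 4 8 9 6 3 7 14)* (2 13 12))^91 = ((2 5 12)(3 7 14 13 10 4 8 9 6))^91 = (2 5 12)(3 7 14 13 10 4 8 9 6)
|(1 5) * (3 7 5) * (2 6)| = |(1 3 7 5)(2 6)| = 4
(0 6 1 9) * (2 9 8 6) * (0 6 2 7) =(0 7)(1 8 2 9 6) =[7, 8, 9, 3, 4, 5, 1, 0, 2, 6]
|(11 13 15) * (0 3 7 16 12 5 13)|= 9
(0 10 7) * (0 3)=[10, 1, 2, 0, 4, 5, 6, 3, 8, 9, 7]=(0 10 7 3)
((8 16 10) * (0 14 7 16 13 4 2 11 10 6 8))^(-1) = (0 10 11 2 4 13 8 6 16 7 14)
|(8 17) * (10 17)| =3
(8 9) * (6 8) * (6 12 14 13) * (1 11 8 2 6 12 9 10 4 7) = [0, 11, 6, 3, 7, 5, 2, 1, 10, 9, 4, 8, 14, 12, 13] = (1 11 8 10 4 7)(2 6)(12 14 13)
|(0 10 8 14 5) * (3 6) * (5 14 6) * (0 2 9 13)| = 9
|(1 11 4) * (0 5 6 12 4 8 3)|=9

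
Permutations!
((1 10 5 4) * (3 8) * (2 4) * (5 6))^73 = (1 10 6 5 2 4)(3 8)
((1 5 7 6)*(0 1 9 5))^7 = (0 1)(5 9 6 7)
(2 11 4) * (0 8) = (0 8)(2 11 4) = [8, 1, 11, 3, 2, 5, 6, 7, 0, 9, 10, 4]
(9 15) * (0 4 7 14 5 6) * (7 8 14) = [4, 1, 2, 3, 8, 6, 0, 7, 14, 15, 10, 11, 12, 13, 5, 9] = (0 4 8 14 5 6)(9 15)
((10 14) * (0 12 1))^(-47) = ((0 12 1)(10 14))^(-47) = (0 12 1)(10 14)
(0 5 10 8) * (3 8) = (0 5 10 3 8) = [5, 1, 2, 8, 4, 10, 6, 7, 0, 9, 3]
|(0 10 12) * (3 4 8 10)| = 6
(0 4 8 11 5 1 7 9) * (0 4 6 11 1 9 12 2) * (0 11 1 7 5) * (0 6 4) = (0 4 8 7 12 2 11 6 1 5 9) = [4, 5, 11, 3, 8, 9, 1, 12, 7, 0, 10, 6, 2]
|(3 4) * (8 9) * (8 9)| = 2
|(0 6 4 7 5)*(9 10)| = |(0 6 4 7 5)(9 10)| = 10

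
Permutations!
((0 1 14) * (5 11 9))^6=(14)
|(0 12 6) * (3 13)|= |(0 12 6)(3 13)|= 6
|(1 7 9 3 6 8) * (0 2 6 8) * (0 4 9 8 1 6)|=|(0 2)(1 7 8 6 4 9 3)|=14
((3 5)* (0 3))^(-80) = (0 3 5)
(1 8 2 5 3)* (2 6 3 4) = (1 8 6 3)(2 5 4) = [0, 8, 5, 1, 2, 4, 3, 7, 6]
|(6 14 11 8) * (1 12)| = |(1 12)(6 14 11 8)| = 4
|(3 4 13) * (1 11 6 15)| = 12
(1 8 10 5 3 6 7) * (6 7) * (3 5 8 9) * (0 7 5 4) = [7, 9, 2, 5, 0, 4, 6, 1, 10, 3, 8] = (0 7 1 9 3 5 4)(8 10)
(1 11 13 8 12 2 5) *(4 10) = (1 11 13 8 12 2 5)(4 10) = [0, 11, 5, 3, 10, 1, 6, 7, 12, 9, 4, 13, 2, 8]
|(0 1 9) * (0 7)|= 4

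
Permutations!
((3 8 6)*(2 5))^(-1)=(2 5)(3 6 8)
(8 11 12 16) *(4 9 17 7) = (4 9 17 7)(8 11 12 16) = [0, 1, 2, 3, 9, 5, 6, 4, 11, 17, 10, 12, 16, 13, 14, 15, 8, 7]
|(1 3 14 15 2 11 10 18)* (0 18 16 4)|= |(0 18 1 3 14 15 2 11 10 16 4)|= 11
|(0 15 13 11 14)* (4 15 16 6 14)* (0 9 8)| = 12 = |(0 16 6 14 9 8)(4 15 13 11)|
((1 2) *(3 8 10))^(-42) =(10) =((1 2)(3 8 10))^(-42)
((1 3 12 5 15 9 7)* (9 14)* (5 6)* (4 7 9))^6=(1 14 6)(3 4 5)(7 15 12)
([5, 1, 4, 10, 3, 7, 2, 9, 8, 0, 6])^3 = [9, 1, 10, 2, 6, 0, 3, 5, 8, 7, 4]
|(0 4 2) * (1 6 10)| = |(0 4 2)(1 6 10)| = 3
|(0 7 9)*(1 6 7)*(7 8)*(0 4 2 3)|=|(0 1 6 8 7 9 4 2 3)|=9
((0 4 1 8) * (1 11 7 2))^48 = (0 8 1 2 7 11 4) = ((0 4 11 7 2 1 8))^48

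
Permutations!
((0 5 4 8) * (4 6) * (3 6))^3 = (0 6)(3 8)(4 5)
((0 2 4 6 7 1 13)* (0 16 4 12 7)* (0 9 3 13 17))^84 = (17)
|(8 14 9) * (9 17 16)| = |(8 14 17 16 9)| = 5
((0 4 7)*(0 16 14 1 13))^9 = ((0 4 7 16 14 1 13))^9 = (0 7 14 13 4 16 1)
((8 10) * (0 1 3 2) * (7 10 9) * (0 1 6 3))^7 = (0 3 1 6 2)(7 9 8 10)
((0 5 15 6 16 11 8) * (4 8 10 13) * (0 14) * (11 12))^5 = ((0 5 15 6 16 12 11 10 13 4 8 14))^5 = (0 12 8 6 13 5 11 14 16 4 15 10)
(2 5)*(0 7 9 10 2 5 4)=(0 7 9 10 2 4)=[7, 1, 4, 3, 0, 5, 6, 9, 8, 10, 2]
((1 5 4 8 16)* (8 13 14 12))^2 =(1 4 14 8)(5 13 12 16)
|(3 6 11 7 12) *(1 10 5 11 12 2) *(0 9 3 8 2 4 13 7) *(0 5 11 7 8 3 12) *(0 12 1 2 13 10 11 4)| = |(0 9 1 11 5 7)(3 6 12)(4 10)(8 13)| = 6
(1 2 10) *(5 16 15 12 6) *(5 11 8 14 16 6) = (1 2 10)(5 6 11 8 14 16 15 12) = [0, 2, 10, 3, 4, 6, 11, 7, 14, 9, 1, 8, 5, 13, 16, 12, 15]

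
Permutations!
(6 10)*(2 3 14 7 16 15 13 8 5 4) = (2 3 14 7 16 15 13 8 5 4)(6 10) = [0, 1, 3, 14, 2, 4, 10, 16, 5, 9, 6, 11, 12, 8, 7, 13, 15]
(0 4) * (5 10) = (0 4)(5 10) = [4, 1, 2, 3, 0, 10, 6, 7, 8, 9, 5]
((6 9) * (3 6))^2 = (3 9 6)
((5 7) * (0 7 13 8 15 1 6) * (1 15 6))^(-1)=((15)(0 7 5 13 8 6))^(-1)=(15)(0 6 8 13 5 7)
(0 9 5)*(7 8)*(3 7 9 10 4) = [10, 1, 2, 7, 3, 0, 6, 8, 9, 5, 4] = (0 10 4 3 7 8 9 5)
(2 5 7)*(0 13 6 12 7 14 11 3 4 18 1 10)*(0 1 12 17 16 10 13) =(1 13 6 17 16 10)(2 5 14 11 3 4 18 12 7) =[0, 13, 5, 4, 18, 14, 17, 2, 8, 9, 1, 3, 7, 6, 11, 15, 10, 16, 12]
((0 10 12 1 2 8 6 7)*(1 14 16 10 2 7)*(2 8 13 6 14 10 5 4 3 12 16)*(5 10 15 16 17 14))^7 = (0 16 1 12 13 4 14 8 10 7 15 6 3 2 5 17)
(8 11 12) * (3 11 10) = (3 11 12 8 10) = [0, 1, 2, 11, 4, 5, 6, 7, 10, 9, 3, 12, 8]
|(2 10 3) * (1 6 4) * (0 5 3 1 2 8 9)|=5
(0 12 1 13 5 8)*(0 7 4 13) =(0 12 1)(4 13 5 8 7) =[12, 0, 2, 3, 13, 8, 6, 4, 7, 9, 10, 11, 1, 5]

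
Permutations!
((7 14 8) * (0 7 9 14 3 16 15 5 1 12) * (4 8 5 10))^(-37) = ((0 7 3 16 15 10 4 8 9 14 5 1 12))^(-37) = (0 3 15 4 9 5 12 7 16 10 8 14 1)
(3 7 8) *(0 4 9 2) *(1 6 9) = (0 4 1 6 9 2)(3 7 8) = [4, 6, 0, 7, 1, 5, 9, 8, 3, 2]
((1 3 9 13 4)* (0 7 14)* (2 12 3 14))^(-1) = ((0 7 2 12 3 9 13 4 1 14))^(-1) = (0 14 1 4 13 9 3 12 2 7)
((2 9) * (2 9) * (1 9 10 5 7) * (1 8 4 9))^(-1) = ((4 9 10 5 7 8))^(-1) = (4 8 7 5 10 9)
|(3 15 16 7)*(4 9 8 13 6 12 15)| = 10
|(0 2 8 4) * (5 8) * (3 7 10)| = 15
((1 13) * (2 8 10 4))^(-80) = (13)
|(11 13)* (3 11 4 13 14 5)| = 4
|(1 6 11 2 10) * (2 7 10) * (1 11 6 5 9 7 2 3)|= |(1 5 9 7 10 11 2 3)|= 8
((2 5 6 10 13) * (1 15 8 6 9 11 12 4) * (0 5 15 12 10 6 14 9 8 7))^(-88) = ((0 5 8 14 9 11 10 13 2 15 7)(1 12 4))^(-88) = (15)(1 4 12)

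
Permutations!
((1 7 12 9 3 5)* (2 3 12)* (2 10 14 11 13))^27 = ((1 7 10 14 11 13 2 3 5)(9 12))^27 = (14)(9 12)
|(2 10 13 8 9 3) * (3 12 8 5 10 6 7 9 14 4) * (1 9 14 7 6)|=9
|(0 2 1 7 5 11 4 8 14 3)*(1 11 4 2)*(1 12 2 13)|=|(0 12 2 11 13 1 7 5 4 8 14 3)|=12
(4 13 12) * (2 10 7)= [0, 1, 10, 3, 13, 5, 6, 2, 8, 9, 7, 11, 4, 12]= (2 10 7)(4 13 12)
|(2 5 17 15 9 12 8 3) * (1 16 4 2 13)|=|(1 16 4 2 5 17 15 9 12 8 3 13)|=12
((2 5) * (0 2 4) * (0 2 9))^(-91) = (0 9)(2 4 5)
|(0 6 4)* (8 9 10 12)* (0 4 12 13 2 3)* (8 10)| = |(0 6 12 10 13 2 3)(8 9)| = 14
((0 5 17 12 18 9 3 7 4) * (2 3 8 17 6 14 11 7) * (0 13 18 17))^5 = (0 7 8 11 9 14 18 6 13 5 4)(2 3)(12 17)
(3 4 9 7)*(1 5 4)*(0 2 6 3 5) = (0 2 6 3 1)(4 9 7 5) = [2, 0, 6, 1, 9, 4, 3, 5, 8, 7]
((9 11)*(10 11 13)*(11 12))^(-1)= ((9 13 10 12 11))^(-1)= (9 11 12 10 13)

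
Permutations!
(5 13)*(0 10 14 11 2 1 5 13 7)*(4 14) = [10, 5, 1, 3, 14, 7, 6, 0, 8, 9, 4, 2, 12, 13, 11] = (0 10 4 14 11 2 1 5 7)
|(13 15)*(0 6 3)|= |(0 6 3)(13 15)|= 6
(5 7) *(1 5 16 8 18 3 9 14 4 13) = (1 5 7 16 8 18 3 9 14 4 13) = [0, 5, 2, 9, 13, 7, 6, 16, 18, 14, 10, 11, 12, 1, 4, 15, 8, 17, 3]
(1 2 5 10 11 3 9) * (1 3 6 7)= (1 2 5 10 11 6 7)(3 9)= [0, 2, 5, 9, 4, 10, 7, 1, 8, 3, 11, 6]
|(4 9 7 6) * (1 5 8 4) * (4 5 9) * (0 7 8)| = |(0 7 6 1 9 8 5)| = 7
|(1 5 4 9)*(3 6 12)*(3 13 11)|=|(1 5 4 9)(3 6 12 13 11)|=20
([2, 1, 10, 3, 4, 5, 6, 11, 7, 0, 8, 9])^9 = (0 10 7 9 2 8 11)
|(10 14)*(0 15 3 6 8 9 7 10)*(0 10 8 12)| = 30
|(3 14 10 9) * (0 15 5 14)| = 7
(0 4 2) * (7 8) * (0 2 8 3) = (0 4 8 7 3) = [4, 1, 2, 0, 8, 5, 6, 3, 7]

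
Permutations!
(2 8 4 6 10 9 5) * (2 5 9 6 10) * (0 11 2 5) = (0 11 2 8 4 10 6 5) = [11, 1, 8, 3, 10, 0, 5, 7, 4, 9, 6, 2]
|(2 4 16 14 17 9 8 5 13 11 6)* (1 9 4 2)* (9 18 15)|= |(1 18 15 9 8 5 13 11 6)(4 16 14 17)|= 36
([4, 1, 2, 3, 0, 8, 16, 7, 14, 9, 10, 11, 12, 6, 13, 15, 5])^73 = (0 4)(5 8 14 13 6 16)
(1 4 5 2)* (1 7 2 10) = [0, 4, 7, 3, 5, 10, 6, 2, 8, 9, 1] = (1 4 5 10)(2 7)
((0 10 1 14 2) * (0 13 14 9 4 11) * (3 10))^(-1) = ((0 3 10 1 9 4 11)(2 13 14))^(-1) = (0 11 4 9 1 10 3)(2 14 13)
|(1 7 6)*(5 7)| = 4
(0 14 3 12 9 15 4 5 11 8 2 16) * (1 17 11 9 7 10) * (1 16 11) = (0 14 3 12 7 10 16)(1 17)(2 11 8)(4 5 9 15) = [14, 17, 11, 12, 5, 9, 6, 10, 2, 15, 16, 8, 7, 13, 3, 4, 0, 1]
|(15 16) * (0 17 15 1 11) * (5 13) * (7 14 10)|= |(0 17 15 16 1 11)(5 13)(7 14 10)|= 6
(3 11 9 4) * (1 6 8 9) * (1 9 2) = [0, 6, 1, 11, 3, 5, 8, 7, 2, 4, 10, 9] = (1 6 8 2)(3 11 9 4)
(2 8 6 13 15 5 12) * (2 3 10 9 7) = (2 8 6 13 15 5 12 3 10 9 7) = [0, 1, 8, 10, 4, 12, 13, 2, 6, 7, 9, 11, 3, 15, 14, 5]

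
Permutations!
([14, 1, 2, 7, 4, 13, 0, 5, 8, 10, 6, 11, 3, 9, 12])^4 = [7, 1, 2, 9, 4, 6, 3, 10, 8, 14, 12, 11, 13, 0, 5]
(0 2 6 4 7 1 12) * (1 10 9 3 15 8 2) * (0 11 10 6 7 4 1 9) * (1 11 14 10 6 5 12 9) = (0 1 9 3 15 8 2 7 5 12 14 10)(6 11) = [1, 9, 7, 15, 4, 12, 11, 5, 2, 3, 0, 6, 14, 13, 10, 8]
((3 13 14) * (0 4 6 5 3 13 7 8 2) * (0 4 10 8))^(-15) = (0 2 5)(3 10 4)(6 7 8)(13 14)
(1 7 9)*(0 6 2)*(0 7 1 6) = (2 7 9 6) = [0, 1, 7, 3, 4, 5, 2, 9, 8, 6]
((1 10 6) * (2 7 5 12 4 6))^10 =((1 10 2 7 5 12 4 6))^10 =(1 2 5 4)(6 10 7 12)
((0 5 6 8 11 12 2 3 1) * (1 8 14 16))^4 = (0 16 6)(1 14 5)(2 12 11 8 3)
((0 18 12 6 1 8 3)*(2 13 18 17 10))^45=(0 17 10 2 13 18 12 6 1 8 3)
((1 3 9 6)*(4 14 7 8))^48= ((1 3 9 6)(4 14 7 8))^48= (14)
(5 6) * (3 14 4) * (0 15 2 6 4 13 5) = [15, 1, 6, 14, 3, 4, 0, 7, 8, 9, 10, 11, 12, 5, 13, 2] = (0 15 2 6)(3 14 13 5 4)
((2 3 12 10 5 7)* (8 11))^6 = ((2 3 12 10 5 7)(8 11))^6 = (12)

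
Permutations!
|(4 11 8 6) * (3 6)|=5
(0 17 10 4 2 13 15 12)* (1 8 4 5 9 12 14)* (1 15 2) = [17, 8, 13, 3, 1, 9, 6, 7, 4, 12, 5, 11, 0, 2, 15, 14, 16, 10] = (0 17 10 5 9 12)(1 8 4)(2 13)(14 15)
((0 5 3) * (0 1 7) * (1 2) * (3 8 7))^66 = ((0 5 8 7)(1 3 2))^66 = (0 8)(5 7)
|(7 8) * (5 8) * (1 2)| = |(1 2)(5 8 7)| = 6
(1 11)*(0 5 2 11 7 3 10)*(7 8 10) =[5, 8, 11, 7, 4, 2, 6, 3, 10, 9, 0, 1] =(0 5 2 11 1 8 10)(3 7)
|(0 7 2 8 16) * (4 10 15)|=15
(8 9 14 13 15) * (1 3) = [0, 3, 2, 1, 4, 5, 6, 7, 9, 14, 10, 11, 12, 15, 13, 8] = (1 3)(8 9 14 13 15)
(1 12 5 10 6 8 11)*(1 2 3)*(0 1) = [1, 12, 3, 0, 4, 10, 8, 7, 11, 9, 6, 2, 5] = (0 1 12 5 10 6 8 11 2 3)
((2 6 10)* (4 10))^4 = ((2 6 4 10))^4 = (10)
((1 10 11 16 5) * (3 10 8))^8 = ((1 8 3 10 11 16 5))^8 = (1 8 3 10 11 16 5)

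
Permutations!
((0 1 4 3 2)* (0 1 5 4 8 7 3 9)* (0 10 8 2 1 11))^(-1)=(0 11 2 1 3 7 8 10 9 4 5)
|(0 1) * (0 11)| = |(0 1 11)| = 3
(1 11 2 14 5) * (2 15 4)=(1 11 15 4 2 14 5)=[0, 11, 14, 3, 2, 1, 6, 7, 8, 9, 10, 15, 12, 13, 5, 4]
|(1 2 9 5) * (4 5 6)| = 6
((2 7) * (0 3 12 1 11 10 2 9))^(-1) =((0 3 12 1 11 10 2 7 9))^(-1) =(0 9 7 2 10 11 1 12 3)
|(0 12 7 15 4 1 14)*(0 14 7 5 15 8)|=|(0 12 5 15 4 1 7 8)|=8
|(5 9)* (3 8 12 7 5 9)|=5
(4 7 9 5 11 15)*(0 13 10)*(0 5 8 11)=[13, 1, 2, 3, 7, 0, 6, 9, 11, 8, 5, 15, 12, 10, 14, 4]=(0 13 10 5)(4 7 9 8 11 15)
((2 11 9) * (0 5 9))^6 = (0 5 9 2 11)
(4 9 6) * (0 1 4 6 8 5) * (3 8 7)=(0 1 4 9 7 3 8 5)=[1, 4, 2, 8, 9, 0, 6, 3, 5, 7]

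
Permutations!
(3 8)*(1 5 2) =(1 5 2)(3 8) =[0, 5, 1, 8, 4, 2, 6, 7, 3]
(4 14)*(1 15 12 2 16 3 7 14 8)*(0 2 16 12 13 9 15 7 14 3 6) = (0 2 12 16 6)(1 7 3 14 4 8)(9 15 13) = [2, 7, 12, 14, 8, 5, 0, 3, 1, 15, 10, 11, 16, 9, 4, 13, 6]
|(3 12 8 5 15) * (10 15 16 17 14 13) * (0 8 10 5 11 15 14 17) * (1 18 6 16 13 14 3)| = 24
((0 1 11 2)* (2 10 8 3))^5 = (0 3 10 1 2 8 11)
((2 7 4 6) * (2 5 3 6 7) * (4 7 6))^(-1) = (7)(3 5 6 4)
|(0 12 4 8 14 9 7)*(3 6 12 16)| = 10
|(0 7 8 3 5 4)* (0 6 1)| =8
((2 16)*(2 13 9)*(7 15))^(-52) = ((2 16 13 9)(7 15))^(-52) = (16)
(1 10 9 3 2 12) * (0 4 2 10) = (0 4 2 12 1)(3 10 9) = [4, 0, 12, 10, 2, 5, 6, 7, 8, 3, 9, 11, 1]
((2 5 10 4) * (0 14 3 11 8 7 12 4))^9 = ((0 14 3 11 8 7 12 4 2 5 10))^9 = (0 5 4 7 11 14 10 2 12 8 3)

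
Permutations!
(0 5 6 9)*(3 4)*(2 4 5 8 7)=(0 8 7 2 4 3 5 6 9)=[8, 1, 4, 5, 3, 6, 9, 2, 7, 0]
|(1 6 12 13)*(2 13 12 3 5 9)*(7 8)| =|(1 6 3 5 9 2 13)(7 8)| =14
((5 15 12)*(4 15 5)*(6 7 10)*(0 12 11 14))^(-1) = ((0 12 4 15 11 14)(6 7 10))^(-1) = (0 14 11 15 4 12)(6 10 7)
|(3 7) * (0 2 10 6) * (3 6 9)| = 7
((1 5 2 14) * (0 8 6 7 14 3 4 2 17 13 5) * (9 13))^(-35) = (0 8 6 7 14 1)(2 3 4)(5 17 9 13)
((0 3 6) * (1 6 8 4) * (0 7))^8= ((0 3 8 4 1 6 7))^8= (0 3 8 4 1 6 7)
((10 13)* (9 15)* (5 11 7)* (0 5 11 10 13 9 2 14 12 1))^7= ((0 5 10 9 15 2 14 12 1)(7 11))^7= (0 12 2 9 5 1 14 15 10)(7 11)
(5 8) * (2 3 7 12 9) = (2 3 7 12 9)(5 8) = [0, 1, 3, 7, 4, 8, 6, 12, 5, 2, 10, 11, 9]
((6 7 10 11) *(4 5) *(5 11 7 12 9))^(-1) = (4 5 9 12 6 11)(7 10)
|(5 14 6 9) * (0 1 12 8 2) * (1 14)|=9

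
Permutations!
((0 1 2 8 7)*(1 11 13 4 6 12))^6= (0 1 13 8 6)(2 4 7 12 11)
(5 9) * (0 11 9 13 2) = (0 11 9 5 13 2) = [11, 1, 0, 3, 4, 13, 6, 7, 8, 5, 10, 9, 12, 2]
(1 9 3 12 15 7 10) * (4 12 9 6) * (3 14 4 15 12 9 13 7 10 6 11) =(1 11 3 13 7 6 15 10)(4 9 14) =[0, 11, 2, 13, 9, 5, 15, 6, 8, 14, 1, 3, 12, 7, 4, 10]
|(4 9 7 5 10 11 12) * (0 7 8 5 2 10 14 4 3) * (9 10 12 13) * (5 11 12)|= 36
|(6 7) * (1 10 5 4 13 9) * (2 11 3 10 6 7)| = 10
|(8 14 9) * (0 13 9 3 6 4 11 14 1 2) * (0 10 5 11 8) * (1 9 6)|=|(0 13 6 4 8 9)(1 2 10 5 11 14 3)|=42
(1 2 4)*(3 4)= (1 2 3 4)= [0, 2, 3, 4, 1]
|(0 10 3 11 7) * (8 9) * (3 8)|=|(0 10 8 9 3 11 7)|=7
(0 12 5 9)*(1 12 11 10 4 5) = (0 11 10 4 5 9)(1 12) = [11, 12, 2, 3, 5, 9, 6, 7, 8, 0, 4, 10, 1]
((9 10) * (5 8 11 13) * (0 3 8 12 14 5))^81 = (14)(0 3 8 11 13)(9 10) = ((0 3 8 11 13)(5 12 14)(9 10))^81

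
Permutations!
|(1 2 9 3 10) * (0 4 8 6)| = 20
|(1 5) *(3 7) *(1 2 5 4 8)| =6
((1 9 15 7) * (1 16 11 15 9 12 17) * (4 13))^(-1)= ((1 12 17)(4 13)(7 16 11 15))^(-1)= (1 17 12)(4 13)(7 15 11 16)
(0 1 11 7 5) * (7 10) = (0 1 11 10 7 5) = [1, 11, 2, 3, 4, 0, 6, 5, 8, 9, 7, 10]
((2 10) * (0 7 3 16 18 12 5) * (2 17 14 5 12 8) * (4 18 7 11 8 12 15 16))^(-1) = ((0 11 8 2 10 17 14 5)(3 4 18 12 15 16 7))^(-1) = (0 5 14 17 10 2 8 11)(3 7 16 15 12 18 4)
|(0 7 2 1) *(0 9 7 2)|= |(0 2 1 9 7)|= 5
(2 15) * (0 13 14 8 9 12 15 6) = (0 13 14 8 9 12 15 2 6) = [13, 1, 6, 3, 4, 5, 0, 7, 9, 12, 10, 11, 15, 14, 8, 2]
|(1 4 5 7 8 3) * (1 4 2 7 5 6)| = |(1 2 7 8 3 4 6)| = 7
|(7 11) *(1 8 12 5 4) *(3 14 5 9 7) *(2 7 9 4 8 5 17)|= 30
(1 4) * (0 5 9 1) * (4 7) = (0 5 9 1 7 4) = [5, 7, 2, 3, 0, 9, 6, 4, 8, 1]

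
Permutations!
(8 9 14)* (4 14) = (4 14 8 9) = [0, 1, 2, 3, 14, 5, 6, 7, 9, 4, 10, 11, 12, 13, 8]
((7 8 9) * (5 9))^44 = ((5 9 7 8))^44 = (9)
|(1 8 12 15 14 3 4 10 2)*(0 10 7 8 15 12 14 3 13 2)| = |(0 10)(1 15 3 4 7 8 14 13 2)| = 18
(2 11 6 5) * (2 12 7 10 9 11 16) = [0, 1, 16, 3, 4, 12, 5, 10, 8, 11, 9, 6, 7, 13, 14, 15, 2] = (2 16)(5 12 7 10 9 11 6)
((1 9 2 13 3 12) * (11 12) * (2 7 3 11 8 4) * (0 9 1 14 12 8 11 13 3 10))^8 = ((0 9 7 10)(2 3 11 8 4)(12 14))^8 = (14)(2 8 3 4 11)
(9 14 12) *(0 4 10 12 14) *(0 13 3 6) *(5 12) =(14)(0 4 10 5 12 9 13 3 6) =[4, 1, 2, 6, 10, 12, 0, 7, 8, 13, 5, 11, 9, 3, 14]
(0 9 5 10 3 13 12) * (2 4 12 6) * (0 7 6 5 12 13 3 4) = [9, 1, 0, 3, 13, 10, 2, 6, 8, 12, 4, 11, 7, 5] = (0 9 12 7 6 2)(4 13 5 10)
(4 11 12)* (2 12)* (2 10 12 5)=(2 5)(4 11 10 12)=[0, 1, 5, 3, 11, 2, 6, 7, 8, 9, 12, 10, 4]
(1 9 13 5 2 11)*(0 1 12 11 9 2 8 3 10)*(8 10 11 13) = (0 1 2 9 8 3 11 12 13 5 10) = [1, 2, 9, 11, 4, 10, 6, 7, 3, 8, 0, 12, 13, 5]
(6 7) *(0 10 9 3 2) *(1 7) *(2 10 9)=(0 9 3 10 2)(1 7 6)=[9, 7, 0, 10, 4, 5, 1, 6, 8, 3, 2]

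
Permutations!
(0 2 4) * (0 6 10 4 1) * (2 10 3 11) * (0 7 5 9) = [10, 7, 1, 11, 6, 9, 3, 5, 8, 0, 4, 2] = (0 10 4 6 3 11 2 1 7 5 9)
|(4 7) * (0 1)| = 2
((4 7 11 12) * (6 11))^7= ((4 7 6 11 12))^7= (4 6 12 7 11)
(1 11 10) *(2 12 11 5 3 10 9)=(1 5 3 10)(2 12 11 9)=[0, 5, 12, 10, 4, 3, 6, 7, 8, 2, 1, 9, 11]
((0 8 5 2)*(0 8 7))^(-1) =((0 7)(2 8 5))^(-1) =(0 7)(2 5 8)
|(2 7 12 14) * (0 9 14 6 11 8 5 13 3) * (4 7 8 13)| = |(0 9 14 2 8 5 4 7 12 6 11 13 3)| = 13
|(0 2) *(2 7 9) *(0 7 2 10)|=|(0 2 7 9 10)|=5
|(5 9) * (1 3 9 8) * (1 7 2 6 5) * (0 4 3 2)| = |(0 4 3 9 1 2 6 5 8 7)| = 10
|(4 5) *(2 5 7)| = 4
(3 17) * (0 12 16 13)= [12, 1, 2, 17, 4, 5, 6, 7, 8, 9, 10, 11, 16, 0, 14, 15, 13, 3]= (0 12 16 13)(3 17)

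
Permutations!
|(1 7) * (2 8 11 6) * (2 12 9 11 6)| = 6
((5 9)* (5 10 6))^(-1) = ((5 9 10 6))^(-1) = (5 6 10 9)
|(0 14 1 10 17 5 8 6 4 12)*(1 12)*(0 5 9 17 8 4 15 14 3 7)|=|(0 3 7)(1 10 8 6 15 14 12 5 4)(9 17)|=18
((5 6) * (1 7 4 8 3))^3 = (1 8 7 3 4)(5 6)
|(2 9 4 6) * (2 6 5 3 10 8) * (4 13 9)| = |(2 4 5 3 10 8)(9 13)| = 6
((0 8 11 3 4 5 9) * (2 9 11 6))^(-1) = (0 9 2 6 8)(3 11 5 4)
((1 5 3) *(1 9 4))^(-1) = (1 4 9 3 5)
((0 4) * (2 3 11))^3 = (11)(0 4)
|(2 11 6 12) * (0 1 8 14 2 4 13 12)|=|(0 1 8 14 2 11 6)(4 13 12)|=21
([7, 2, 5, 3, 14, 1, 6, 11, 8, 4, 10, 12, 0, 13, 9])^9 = [7, 1, 2, 3, 4, 5, 6, 11, 8, 9, 10, 12, 0, 13, 14]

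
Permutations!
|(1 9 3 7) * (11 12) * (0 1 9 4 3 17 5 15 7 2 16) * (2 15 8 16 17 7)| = 10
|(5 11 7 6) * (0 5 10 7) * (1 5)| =12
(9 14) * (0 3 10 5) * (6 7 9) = (0 3 10 5)(6 7 9 14) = [3, 1, 2, 10, 4, 0, 7, 9, 8, 14, 5, 11, 12, 13, 6]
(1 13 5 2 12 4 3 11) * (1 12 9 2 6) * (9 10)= (1 13 5 6)(2 10 9)(3 11 12 4)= [0, 13, 10, 11, 3, 6, 1, 7, 8, 2, 9, 12, 4, 5]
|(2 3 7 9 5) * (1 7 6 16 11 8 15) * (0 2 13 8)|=42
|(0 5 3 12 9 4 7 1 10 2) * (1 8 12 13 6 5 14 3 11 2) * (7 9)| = 24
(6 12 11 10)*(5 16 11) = [0, 1, 2, 3, 4, 16, 12, 7, 8, 9, 6, 10, 5, 13, 14, 15, 11] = (5 16 11 10 6 12)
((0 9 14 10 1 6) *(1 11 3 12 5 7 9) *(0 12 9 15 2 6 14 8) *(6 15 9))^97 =((0 1 14 10 11 3 6 12 5 7 9 8)(2 15))^97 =(0 1 14 10 11 3 6 12 5 7 9 8)(2 15)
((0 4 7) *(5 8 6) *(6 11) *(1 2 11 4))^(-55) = (0 7 4 8 5 6 11 2 1)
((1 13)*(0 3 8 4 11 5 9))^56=((0 3 8 4 11 5 9)(1 13))^56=(13)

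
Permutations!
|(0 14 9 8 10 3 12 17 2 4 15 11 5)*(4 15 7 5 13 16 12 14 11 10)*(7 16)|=55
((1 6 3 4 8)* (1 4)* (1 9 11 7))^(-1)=((1 6 3 9 11 7)(4 8))^(-1)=(1 7 11 9 3 6)(4 8)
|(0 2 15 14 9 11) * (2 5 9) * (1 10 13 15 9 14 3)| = 30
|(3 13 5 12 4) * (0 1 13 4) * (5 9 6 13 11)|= 30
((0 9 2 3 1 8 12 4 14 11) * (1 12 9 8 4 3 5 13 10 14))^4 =(0 5 11 2 14 9 10 8 13)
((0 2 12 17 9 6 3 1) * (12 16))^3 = (0 12 6)(1 16 9)(2 17 3) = ((0 2 16 12 17 9 6 3 1))^3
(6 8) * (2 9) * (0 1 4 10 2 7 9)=(0 1 4 10 2)(6 8)(7 9)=[1, 4, 0, 3, 10, 5, 8, 9, 6, 7, 2]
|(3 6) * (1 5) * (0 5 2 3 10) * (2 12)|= 8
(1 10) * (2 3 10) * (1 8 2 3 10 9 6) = (1 3 9 6)(2 10 8) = [0, 3, 10, 9, 4, 5, 1, 7, 2, 6, 8]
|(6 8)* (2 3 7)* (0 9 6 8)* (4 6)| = 12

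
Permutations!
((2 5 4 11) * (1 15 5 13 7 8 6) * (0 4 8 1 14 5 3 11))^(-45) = ((0 4)(1 15 3 11 2 13 7)(5 8 6 14))^(-45) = (0 4)(1 2 15 13 3 7 11)(5 14 6 8)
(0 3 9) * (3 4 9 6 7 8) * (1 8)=(0 4 9)(1 8 3 6 7)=[4, 8, 2, 6, 9, 5, 7, 1, 3, 0]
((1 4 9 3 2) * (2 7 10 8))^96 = (10)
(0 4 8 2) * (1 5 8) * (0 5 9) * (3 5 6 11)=(0 4 1 9)(2 6 11 3 5 8)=[4, 9, 6, 5, 1, 8, 11, 7, 2, 0, 10, 3]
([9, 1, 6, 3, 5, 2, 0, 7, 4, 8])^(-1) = [6, 1, 5, 3, 8, 4, 2, 7, 9, 0]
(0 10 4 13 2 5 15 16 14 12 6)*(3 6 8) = (0 10 4 13 2 5 15 16 14 12 8 3 6) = [10, 1, 5, 6, 13, 15, 0, 7, 3, 9, 4, 11, 8, 2, 12, 16, 14]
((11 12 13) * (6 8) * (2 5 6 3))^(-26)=((2 5 6 8 3)(11 12 13))^(-26)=(2 3 8 6 5)(11 12 13)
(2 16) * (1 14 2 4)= (1 14 2 16 4)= [0, 14, 16, 3, 1, 5, 6, 7, 8, 9, 10, 11, 12, 13, 2, 15, 4]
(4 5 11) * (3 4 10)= (3 4 5 11 10)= [0, 1, 2, 4, 5, 11, 6, 7, 8, 9, 3, 10]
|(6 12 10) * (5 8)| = 6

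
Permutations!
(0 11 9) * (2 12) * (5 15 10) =(0 11 9)(2 12)(5 15 10) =[11, 1, 12, 3, 4, 15, 6, 7, 8, 0, 5, 9, 2, 13, 14, 10]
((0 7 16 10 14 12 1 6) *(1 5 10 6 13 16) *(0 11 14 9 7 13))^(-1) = ((0 13 16 6 11 14 12 5 10 9 7 1))^(-1) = (0 1 7 9 10 5 12 14 11 6 16 13)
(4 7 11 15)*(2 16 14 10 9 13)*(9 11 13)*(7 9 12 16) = (2 7 13)(4 9 12 16 14 10 11 15) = [0, 1, 7, 3, 9, 5, 6, 13, 8, 12, 11, 15, 16, 2, 10, 4, 14]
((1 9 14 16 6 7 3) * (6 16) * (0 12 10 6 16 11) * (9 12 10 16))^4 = (0 3 11 7 16 6 12 10 1)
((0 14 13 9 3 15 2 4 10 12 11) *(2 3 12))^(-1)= ((0 14 13 9 12 11)(2 4 10)(3 15))^(-1)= (0 11 12 9 13 14)(2 10 4)(3 15)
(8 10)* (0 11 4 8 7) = (0 11 4 8 10 7) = [11, 1, 2, 3, 8, 5, 6, 0, 10, 9, 7, 4]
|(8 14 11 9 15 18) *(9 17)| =7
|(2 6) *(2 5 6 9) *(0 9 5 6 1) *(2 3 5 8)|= |(0 9 3 5 1)(2 8)|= 10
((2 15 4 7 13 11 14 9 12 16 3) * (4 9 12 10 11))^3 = (2 10 12)(3 9 14)(11 16 15)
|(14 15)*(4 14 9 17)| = 5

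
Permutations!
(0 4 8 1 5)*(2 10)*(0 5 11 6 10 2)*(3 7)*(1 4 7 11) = (0 7 3 11 6 10)(4 8) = [7, 1, 2, 11, 8, 5, 10, 3, 4, 9, 0, 6]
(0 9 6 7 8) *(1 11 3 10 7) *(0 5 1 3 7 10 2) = [9, 11, 0, 2, 4, 1, 3, 8, 5, 6, 10, 7] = (0 9 6 3 2)(1 11 7 8 5)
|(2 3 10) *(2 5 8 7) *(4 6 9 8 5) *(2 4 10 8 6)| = |(10)(2 3 8 7 4)(6 9)| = 10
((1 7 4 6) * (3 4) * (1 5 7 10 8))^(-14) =(1 10 8)(3 4 6 5 7)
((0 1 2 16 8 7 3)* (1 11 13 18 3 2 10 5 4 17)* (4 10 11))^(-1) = (0 3 18 13 11 1 17 4)(2 7 8 16)(5 10)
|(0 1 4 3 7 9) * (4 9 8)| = 12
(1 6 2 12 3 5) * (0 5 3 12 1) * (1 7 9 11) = (12)(0 5)(1 6 2 7 9 11) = [5, 6, 7, 3, 4, 0, 2, 9, 8, 11, 10, 1, 12]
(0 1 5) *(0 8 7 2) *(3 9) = [1, 5, 0, 9, 4, 8, 6, 2, 7, 3] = (0 1 5 8 7 2)(3 9)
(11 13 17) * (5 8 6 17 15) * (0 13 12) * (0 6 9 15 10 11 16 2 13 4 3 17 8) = (0 4 3 17 16 2 13 10 11 12 6 8 9 15 5) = [4, 1, 13, 17, 3, 0, 8, 7, 9, 15, 11, 12, 6, 10, 14, 5, 2, 16]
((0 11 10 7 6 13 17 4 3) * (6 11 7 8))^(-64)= (0 13 11 4 8)(3 6 7 17 10)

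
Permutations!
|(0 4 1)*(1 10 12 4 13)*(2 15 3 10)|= 6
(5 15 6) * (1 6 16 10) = (1 6 5 15 16 10) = [0, 6, 2, 3, 4, 15, 5, 7, 8, 9, 1, 11, 12, 13, 14, 16, 10]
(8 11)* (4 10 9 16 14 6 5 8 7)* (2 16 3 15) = (2 16 14 6 5 8 11 7 4 10 9 3 15) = [0, 1, 16, 15, 10, 8, 5, 4, 11, 3, 9, 7, 12, 13, 6, 2, 14]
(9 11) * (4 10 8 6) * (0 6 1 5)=(0 6 4 10 8 1 5)(9 11)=[6, 5, 2, 3, 10, 0, 4, 7, 1, 11, 8, 9]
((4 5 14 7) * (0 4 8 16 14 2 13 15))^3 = (0 2)(4 13)(5 15)(7 14 16 8)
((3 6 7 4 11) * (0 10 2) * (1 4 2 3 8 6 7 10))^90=((0 1 4 11 8 6 10 3 7 2))^90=(11)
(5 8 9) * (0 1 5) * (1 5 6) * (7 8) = [5, 6, 2, 3, 4, 7, 1, 8, 9, 0] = (0 5 7 8 9)(1 6)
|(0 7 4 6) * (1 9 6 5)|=7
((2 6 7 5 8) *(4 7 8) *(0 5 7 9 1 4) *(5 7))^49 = (0 7 5)(1 4 9)(2 6 8)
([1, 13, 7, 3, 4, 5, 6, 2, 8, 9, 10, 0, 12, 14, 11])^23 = [14, 11, 7, 3, 4, 5, 6, 2, 8, 9, 10, 13, 12, 0, 1]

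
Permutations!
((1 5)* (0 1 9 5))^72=(9)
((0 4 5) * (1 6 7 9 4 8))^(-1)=(0 5 4 9 7 6 1 8)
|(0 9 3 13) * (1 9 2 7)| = 7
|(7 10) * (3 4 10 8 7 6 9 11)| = 6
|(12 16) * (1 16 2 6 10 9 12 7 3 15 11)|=30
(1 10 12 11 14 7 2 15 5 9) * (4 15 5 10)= (1 4 15 10 12 11 14 7 2 5 9)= [0, 4, 5, 3, 15, 9, 6, 2, 8, 1, 12, 14, 11, 13, 7, 10]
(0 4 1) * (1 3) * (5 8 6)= (0 4 3 1)(5 8 6)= [4, 0, 2, 1, 3, 8, 5, 7, 6]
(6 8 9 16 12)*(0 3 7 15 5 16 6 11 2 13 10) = (0 3 7 15 5 16 12 11 2 13 10)(6 8 9) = [3, 1, 13, 7, 4, 16, 8, 15, 9, 6, 0, 2, 11, 10, 14, 5, 12]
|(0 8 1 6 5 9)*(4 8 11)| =8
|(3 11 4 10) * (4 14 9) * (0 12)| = 6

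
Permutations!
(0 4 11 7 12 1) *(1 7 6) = (0 4 11 6 1)(7 12) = [4, 0, 2, 3, 11, 5, 1, 12, 8, 9, 10, 6, 7]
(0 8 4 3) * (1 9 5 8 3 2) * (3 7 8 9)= (0 7 8 4 2 1 3)(5 9)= [7, 3, 1, 0, 2, 9, 6, 8, 4, 5]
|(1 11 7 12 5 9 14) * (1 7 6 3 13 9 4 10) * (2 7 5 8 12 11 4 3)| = 60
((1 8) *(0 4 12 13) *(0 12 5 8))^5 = (12 13)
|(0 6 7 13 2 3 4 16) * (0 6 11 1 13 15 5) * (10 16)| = |(0 11 1 13 2 3 4 10 16 6 7 15 5)| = 13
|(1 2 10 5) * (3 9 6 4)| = |(1 2 10 5)(3 9 6 4)| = 4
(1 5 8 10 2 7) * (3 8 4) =(1 5 4 3 8 10 2 7) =[0, 5, 7, 8, 3, 4, 6, 1, 10, 9, 2]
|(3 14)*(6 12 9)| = 6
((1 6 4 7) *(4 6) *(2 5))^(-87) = ((1 4 7)(2 5))^(-87) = (7)(2 5)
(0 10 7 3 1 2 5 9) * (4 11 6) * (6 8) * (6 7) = [10, 2, 5, 1, 11, 9, 4, 3, 7, 0, 6, 8] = (0 10 6 4 11 8 7 3 1 2 5 9)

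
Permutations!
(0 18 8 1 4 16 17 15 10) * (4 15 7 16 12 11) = (0 18 8 1 15 10)(4 12 11)(7 16 17) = [18, 15, 2, 3, 12, 5, 6, 16, 1, 9, 0, 4, 11, 13, 14, 10, 17, 7, 8]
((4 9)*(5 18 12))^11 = ((4 9)(5 18 12))^11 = (4 9)(5 12 18)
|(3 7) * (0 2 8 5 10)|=|(0 2 8 5 10)(3 7)|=10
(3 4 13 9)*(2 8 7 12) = (2 8 7 12)(3 4 13 9) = [0, 1, 8, 4, 13, 5, 6, 12, 7, 3, 10, 11, 2, 9]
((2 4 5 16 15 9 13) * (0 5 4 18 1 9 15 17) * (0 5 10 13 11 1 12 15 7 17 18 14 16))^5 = (0 16 17 2 15 10 18 5 14 7 13 12)(1 11 9) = ((0 10 13 2 14 16 18 12 15 7 17 5)(1 9 11))^5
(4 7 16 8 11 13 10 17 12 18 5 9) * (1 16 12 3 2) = [0, 16, 1, 2, 7, 9, 6, 12, 11, 4, 17, 13, 18, 10, 14, 15, 8, 3, 5] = (1 16 8 11 13 10 17 3 2)(4 7 12 18 5 9)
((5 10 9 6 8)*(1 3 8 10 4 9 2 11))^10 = (11)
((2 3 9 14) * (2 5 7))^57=(2 14)(3 5)(7 9)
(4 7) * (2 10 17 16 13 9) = (2 10 17 16 13 9)(4 7) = [0, 1, 10, 3, 7, 5, 6, 4, 8, 2, 17, 11, 12, 9, 14, 15, 13, 16]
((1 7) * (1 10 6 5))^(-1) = ((1 7 10 6 5))^(-1) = (1 5 6 10 7)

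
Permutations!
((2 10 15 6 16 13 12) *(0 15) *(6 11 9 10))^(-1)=(0 10 9 11 15)(2 12 13 16 6)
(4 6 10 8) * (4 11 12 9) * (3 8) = (3 8 11 12 9 4 6 10) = [0, 1, 2, 8, 6, 5, 10, 7, 11, 4, 3, 12, 9]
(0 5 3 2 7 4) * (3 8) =[5, 1, 7, 2, 0, 8, 6, 4, 3] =(0 5 8 3 2 7 4)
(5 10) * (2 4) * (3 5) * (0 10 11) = (0 10 3 5 11)(2 4) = [10, 1, 4, 5, 2, 11, 6, 7, 8, 9, 3, 0]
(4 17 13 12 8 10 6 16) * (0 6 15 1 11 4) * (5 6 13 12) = [13, 11, 2, 3, 17, 6, 16, 7, 10, 9, 15, 4, 8, 5, 14, 1, 0, 12] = (0 13 5 6 16)(1 11 4 17 12 8 10 15)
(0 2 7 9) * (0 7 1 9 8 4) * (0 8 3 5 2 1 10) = (0 1 9 7 3 5 2 10)(4 8) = [1, 9, 10, 5, 8, 2, 6, 3, 4, 7, 0]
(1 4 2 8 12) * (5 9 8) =[0, 4, 5, 3, 2, 9, 6, 7, 12, 8, 10, 11, 1] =(1 4 2 5 9 8 12)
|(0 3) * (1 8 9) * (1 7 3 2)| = 7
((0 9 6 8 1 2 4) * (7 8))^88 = (9)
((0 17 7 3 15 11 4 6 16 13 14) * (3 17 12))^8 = ((0 12 3 15 11 4 6 16 13 14)(7 17))^8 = (17)(0 13 6 11 3)(4 15 12 14 16)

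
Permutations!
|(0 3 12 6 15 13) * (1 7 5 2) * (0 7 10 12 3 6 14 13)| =24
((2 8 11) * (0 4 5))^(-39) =((0 4 5)(2 8 11))^(-39) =(11)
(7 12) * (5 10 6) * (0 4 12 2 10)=[4, 1, 10, 3, 12, 0, 5, 2, 8, 9, 6, 11, 7]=(0 4 12 7 2 10 6 5)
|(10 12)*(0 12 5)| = |(0 12 10 5)| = 4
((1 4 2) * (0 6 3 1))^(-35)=(0 6 3 1 4 2)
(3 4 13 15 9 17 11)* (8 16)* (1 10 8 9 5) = [0, 10, 2, 4, 13, 1, 6, 7, 16, 17, 8, 3, 12, 15, 14, 5, 9, 11] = (1 10 8 16 9 17 11 3 4 13 15 5)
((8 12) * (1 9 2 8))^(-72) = (1 8 9 12 2)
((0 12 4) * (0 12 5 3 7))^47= ((0 5 3 7)(4 12))^47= (0 7 3 5)(4 12)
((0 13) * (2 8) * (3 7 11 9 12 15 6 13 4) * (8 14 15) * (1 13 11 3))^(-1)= (0 13 1 4)(2 8 12 9 11 6 15 14)(3 7)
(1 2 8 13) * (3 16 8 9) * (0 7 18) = (0 7 18)(1 2 9 3 16 8 13) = [7, 2, 9, 16, 4, 5, 6, 18, 13, 3, 10, 11, 12, 1, 14, 15, 8, 17, 0]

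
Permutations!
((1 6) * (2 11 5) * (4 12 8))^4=(2 11 5)(4 12 8)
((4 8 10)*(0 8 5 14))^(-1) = (0 14 5 4 10 8)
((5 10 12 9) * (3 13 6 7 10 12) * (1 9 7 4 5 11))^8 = ((1 9 11)(3 13 6 4 5 12 7 10))^8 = (13)(1 11 9)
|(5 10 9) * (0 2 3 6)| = 12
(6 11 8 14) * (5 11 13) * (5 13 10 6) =[0, 1, 2, 3, 4, 11, 10, 7, 14, 9, 6, 8, 12, 13, 5] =(5 11 8 14)(6 10)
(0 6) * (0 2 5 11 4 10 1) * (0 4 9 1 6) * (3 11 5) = [0, 4, 3, 11, 10, 5, 2, 7, 8, 1, 6, 9] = (1 4 10 6 2 3 11 9)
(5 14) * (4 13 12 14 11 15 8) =(4 13 12 14 5 11 15 8) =[0, 1, 2, 3, 13, 11, 6, 7, 4, 9, 10, 15, 14, 12, 5, 8]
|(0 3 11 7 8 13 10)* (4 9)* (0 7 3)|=|(3 11)(4 9)(7 8 13 10)|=4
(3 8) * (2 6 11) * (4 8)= (2 6 11)(3 4 8)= [0, 1, 6, 4, 8, 5, 11, 7, 3, 9, 10, 2]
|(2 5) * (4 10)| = |(2 5)(4 10)| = 2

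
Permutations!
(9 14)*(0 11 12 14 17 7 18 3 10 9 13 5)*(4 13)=(0 11 12 14 4 13 5)(3 10 9 17 7 18)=[11, 1, 2, 10, 13, 0, 6, 18, 8, 17, 9, 12, 14, 5, 4, 15, 16, 7, 3]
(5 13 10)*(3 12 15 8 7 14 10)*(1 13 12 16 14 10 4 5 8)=(1 13 3 16 14 4 5 12 15)(7 10 8)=[0, 13, 2, 16, 5, 12, 6, 10, 7, 9, 8, 11, 15, 3, 4, 1, 14]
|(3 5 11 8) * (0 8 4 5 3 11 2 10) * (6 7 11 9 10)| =12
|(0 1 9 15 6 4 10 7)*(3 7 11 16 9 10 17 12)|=|(0 1 10 11 16 9 15 6 4 17 12 3 7)|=13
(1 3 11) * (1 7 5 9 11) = (1 3)(5 9 11 7) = [0, 3, 2, 1, 4, 9, 6, 5, 8, 11, 10, 7]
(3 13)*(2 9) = (2 9)(3 13) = [0, 1, 9, 13, 4, 5, 6, 7, 8, 2, 10, 11, 12, 3]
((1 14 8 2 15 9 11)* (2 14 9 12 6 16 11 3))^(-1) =(1 11 16 6 12 15 2 3 9)(8 14)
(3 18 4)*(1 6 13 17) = [0, 6, 2, 18, 3, 5, 13, 7, 8, 9, 10, 11, 12, 17, 14, 15, 16, 1, 4] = (1 6 13 17)(3 18 4)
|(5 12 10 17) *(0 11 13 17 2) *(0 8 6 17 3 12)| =11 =|(0 11 13 3 12 10 2 8 6 17 5)|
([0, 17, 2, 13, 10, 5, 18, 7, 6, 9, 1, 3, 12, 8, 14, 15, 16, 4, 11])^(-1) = [0, 10, 2, 11, 17, 5, 8, 7, 13, 9, 4, 18, 12, 3, 14, 15, 16, 1, 6]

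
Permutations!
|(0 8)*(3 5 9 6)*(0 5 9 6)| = 6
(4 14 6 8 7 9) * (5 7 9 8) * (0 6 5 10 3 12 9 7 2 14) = (0 6 10 3 12 9 4)(2 14 5)(7 8) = [6, 1, 14, 12, 0, 2, 10, 8, 7, 4, 3, 11, 9, 13, 5]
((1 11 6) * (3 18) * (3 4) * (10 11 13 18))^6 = (1 11 3 18)(4 13 6 10)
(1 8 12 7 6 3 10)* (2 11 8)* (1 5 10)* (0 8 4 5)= (0 8 12 7 6 3 1 2 11 4 5 10)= [8, 2, 11, 1, 5, 10, 3, 6, 12, 9, 0, 4, 7]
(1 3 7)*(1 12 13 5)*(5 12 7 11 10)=(1 3 11 10 5)(12 13)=[0, 3, 2, 11, 4, 1, 6, 7, 8, 9, 5, 10, 13, 12]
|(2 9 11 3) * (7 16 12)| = |(2 9 11 3)(7 16 12)| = 12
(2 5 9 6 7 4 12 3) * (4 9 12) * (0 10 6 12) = (0 10 6 7 9 12 3 2 5) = [10, 1, 5, 2, 4, 0, 7, 9, 8, 12, 6, 11, 3]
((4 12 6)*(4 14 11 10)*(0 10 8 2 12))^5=(0 4 10)(2 8 11 14 6 12)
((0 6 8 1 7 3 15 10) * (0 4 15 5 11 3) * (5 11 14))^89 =((0 6 8 1 7)(3 11)(4 15 10)(5 14))^89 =(0 7 1 8 6)(3 11)(4 10 15)(5 14)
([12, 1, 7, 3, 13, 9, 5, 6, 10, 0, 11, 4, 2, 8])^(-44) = [5, 1, 0, 3, 13, 7, 2, 12, 10, 6, 11, 4, 9, 8]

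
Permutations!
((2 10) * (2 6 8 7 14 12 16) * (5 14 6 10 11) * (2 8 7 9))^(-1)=(2 9 8 16 12 14 5 11)(6 7)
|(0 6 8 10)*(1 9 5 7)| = |(0 6 8 10)(1 9 5 7)| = 4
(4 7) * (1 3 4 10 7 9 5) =(1 3 4 9 5)(7 10) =[0, 3, 2, 4, 9, 1, 6, 10, 8, 5, 7]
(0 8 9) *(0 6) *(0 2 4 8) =(2 4 8 9 6) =[0, 1, 4, 3, 8, 5, 2, 7, 9, 6]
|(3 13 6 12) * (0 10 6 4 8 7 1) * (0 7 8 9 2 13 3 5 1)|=28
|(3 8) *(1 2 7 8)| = 5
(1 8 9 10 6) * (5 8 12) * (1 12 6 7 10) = [0, 6, 2, 3, 4, 8, 12, 10, 9, 1, 7, 11, 5] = (1 6 12 5 8 9)(7 10)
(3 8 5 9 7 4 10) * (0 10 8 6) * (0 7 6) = (0 10 3)(4 8 5 9 6 7) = [10, 1, 2, 0, 8, 9, 7, 4, 5, 6, 3]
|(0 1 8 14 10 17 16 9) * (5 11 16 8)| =|(0 1 5 11 16 9)(8 14 10 17)| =12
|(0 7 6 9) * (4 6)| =|(0 7 4 6 9)| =5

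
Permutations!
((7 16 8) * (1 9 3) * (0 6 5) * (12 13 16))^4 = (0 6 5)(1 9 3)(7 8 16 13 12)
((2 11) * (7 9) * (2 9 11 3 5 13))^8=(13)(7 9 11)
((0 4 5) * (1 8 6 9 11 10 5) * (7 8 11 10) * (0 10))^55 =(0 9 6 8 7 11 1 4)(5 10)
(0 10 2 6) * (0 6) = (0 10 2) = [10, 1, 0, 3, 4, 5, 6, 7, 8, 9, 2]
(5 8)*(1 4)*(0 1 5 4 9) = [1, 9, 2, 3, 5, 8, 6, 7, 4, 0] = (0 1 9)(4 5 8)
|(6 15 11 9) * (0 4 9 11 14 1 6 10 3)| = |(0 4 9 10 3)(1 6 15 14)| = 20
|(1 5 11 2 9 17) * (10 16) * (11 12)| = |(1 5 12 11 2 9 17)(10 16)| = 14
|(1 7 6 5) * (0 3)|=|(0 3)(1 7 6 5)|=4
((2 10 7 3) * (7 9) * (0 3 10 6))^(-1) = ((0 3 2 6)(7 10 9))^(-1) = (0 6 2 3)(7 9 10)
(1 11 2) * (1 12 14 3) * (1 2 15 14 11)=(2 12 11 15 14 3)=[0, 1, 12, 2, 4, 5, 6, 7, 8, 9, 10, 15, 11, 13, 3, 14]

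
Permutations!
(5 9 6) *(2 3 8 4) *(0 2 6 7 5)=(0 2 3 8 4 6)(5 9 7)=[2, 1, 3, 8, 6, 9, 0, 5, 4, 7]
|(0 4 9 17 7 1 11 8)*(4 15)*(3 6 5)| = 9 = |(0 15 4 9 17 7 1 11 8)(3 6 5)|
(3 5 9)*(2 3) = [0, 1, 3, 5, 4, 9, 6, 7, 8, 2] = (2 3 5 9)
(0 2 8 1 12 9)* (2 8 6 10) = (0 8 1 12 9)(2 6 10) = [8, 12, 6, 3, 4, 5, 10, 7, 1, 0, 2, 11, 9]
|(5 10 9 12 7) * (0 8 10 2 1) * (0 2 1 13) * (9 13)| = 12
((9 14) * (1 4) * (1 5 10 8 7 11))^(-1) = (1 11 7 8 10 5 4)(9 14) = ((1 4 5 10 8 7 11)(9 14))^(-1)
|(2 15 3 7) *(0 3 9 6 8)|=8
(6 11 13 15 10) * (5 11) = (5 11 13 15 10 6) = [0, 1, 2, 3, 4, 11, 5, 7, 8, 9, 6, 13, 12, 15, 14, 10]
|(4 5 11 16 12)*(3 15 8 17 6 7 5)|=11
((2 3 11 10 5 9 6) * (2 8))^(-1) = ((2 3 11 10 5 9 6 8))^(-1) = (2 8 6 9 5 10 11 3)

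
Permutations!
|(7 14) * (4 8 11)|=|(4 8 11)(7 14)|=6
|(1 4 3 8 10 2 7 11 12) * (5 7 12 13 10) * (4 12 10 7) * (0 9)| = |(0 9)(1 12)(2 10)(3 8 5 4)(7 11 13)| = 12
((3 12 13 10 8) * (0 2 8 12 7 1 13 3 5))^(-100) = ((0 2 8 5)(1 13 10 12 3 7))^(-100) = (1 10 3)(7 13 12)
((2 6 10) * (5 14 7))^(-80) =(2 6 10)(5 14 7) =((2 6 10)(5 14 7))^(-80)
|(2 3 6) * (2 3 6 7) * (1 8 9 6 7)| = 10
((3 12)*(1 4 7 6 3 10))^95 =((1 4 7 6 3 12 10))^95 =(1 3 4 12 7 10 6)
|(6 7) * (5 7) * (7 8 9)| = 5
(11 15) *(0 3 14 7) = [3, 1, 2, 14, 4, 5, 6, 0, 8, 9, 10, 15, 12, 13, 7, 11] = (0 3 14 7)(11 15)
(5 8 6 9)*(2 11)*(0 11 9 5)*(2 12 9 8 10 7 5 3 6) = [11, 1, 8, 6, 4, 10, 3, 5, 2, 0, 7, 12, 9] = (0 11 12 9)(2 8)(3 6)(5 10 7)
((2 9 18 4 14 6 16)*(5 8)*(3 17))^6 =((2 9 18 4 14 6 16)(3 17)(5 8))^6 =(2 16 6 14 4 18 9)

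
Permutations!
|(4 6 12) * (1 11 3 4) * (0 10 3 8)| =9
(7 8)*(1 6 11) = [0, 6, 2, 3, 4, 5, 11, 8, 7, 9, 10, 1] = (1 6 11)(7 8)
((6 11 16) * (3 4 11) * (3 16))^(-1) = ((3 4 11)(6 16))^(-1) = (3 11 4)(6 16)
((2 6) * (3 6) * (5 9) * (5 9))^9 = (9)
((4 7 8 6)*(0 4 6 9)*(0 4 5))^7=(0 5)(4 9 8 7)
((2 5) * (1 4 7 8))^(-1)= (1 8 7 4)(2 5)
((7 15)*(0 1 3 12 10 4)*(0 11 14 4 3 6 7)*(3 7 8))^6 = (0 10 8)(1 7 3)(6 15 12)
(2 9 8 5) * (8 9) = [0, 1, 8, 3, 4, 2, 6, 7, 5, 9] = (9)(2 8 5)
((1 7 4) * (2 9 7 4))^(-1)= ((1 4)(2 9 7))^(-1)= (1 4)(2 7 9)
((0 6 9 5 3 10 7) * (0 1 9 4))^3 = ((0 6 4)(1 9 5 3 10 7))^3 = (1 3)(5 7)(9 10)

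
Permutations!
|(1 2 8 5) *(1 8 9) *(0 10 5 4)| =15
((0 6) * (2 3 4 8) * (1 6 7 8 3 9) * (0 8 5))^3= ((0 7 5)(1 6 8 2 9)(3 4))^3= (1 2 6 9 8)(3 4)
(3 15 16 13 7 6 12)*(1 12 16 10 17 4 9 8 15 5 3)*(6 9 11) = (1 12)(3 5)(4 11 6 16 13 7 9 8 15 10 17) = [0, 12, 2, 5, 11, 3, 16, 9, 15, 8, 17, 6, 1, 7, 14, 10, 13, 4]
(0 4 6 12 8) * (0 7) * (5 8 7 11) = [4, 1, 2, 3, 6, 8, 12, 0, 11, 9, 10, 5, 7] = (0 4 6 12 7)(5 8 11)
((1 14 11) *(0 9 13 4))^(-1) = (0 4 13 9)(1 11 14)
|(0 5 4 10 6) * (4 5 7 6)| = 6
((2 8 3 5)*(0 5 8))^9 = (3 8)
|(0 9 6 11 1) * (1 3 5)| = 7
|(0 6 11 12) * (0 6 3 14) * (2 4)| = 6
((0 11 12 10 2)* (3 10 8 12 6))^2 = (12)(0 6 10)(2 11 3)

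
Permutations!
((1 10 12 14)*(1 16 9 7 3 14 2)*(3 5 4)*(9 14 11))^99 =((1 10 12 2)(3 11 9 7 5 4)(14 16))^99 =(1 2 12 10)(3 7)(4 9)(5 11)(14 16)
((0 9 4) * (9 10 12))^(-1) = ((0 10 12 9 4))^(-1) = (0 4 9 12 10)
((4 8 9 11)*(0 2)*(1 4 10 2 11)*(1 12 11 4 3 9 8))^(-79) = ((0 4 1 3 9 12 11 10 2))^(-79) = (0 1 9 11 2 4 3 12 10)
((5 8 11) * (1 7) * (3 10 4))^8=((1 7)(3 10 4)(5 8 11))^8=(3 4 10)(5 11 8)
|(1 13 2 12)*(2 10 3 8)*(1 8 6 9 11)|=|(1 13 10 3 6 9 11)(2 12 8)|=21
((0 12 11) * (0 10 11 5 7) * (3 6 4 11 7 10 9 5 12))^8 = (12)(0 7 10 5 9 11 4 6 3)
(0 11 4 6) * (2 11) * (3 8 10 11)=[2, 1, 3, 8, 6, 5, 0, 7, 10, 9, 11, 4]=(0 2 3 8 10 11 4 6)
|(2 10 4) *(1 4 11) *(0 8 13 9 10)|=9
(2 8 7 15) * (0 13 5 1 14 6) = (0 13 5 1 14 6)(2 8 7 15) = [13, 14, 8, 3, 4, 1, 0, 15, 7, 9, 10, 11, 12, 5, 6, 2]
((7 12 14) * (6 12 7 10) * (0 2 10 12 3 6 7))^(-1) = ((0 2 10 7)(3 6)(12 14))^(-1) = (0 7 10 2)(3 6)(12 14)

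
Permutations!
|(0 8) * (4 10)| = |(0 8)(4 10)| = 2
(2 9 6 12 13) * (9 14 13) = (2 14 13)(6 12 9) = [0, 1, 14, 3, 4, 5, 12, 7, 8, 6, 10, 11, 9, 2, 13]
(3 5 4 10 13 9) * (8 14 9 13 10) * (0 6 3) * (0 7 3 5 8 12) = [6, 1, 2, 8, 12, 4, 5, 3, 14, 7, 10, 11, 0, 13, 9] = (0 6 5 4 12)(3 8 14 9 7)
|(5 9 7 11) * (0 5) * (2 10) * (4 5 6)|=14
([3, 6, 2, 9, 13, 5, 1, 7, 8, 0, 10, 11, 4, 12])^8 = (0 9 3)(4 12 13)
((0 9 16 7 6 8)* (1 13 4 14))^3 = ((0 9 16 7 6 8)(1 13 4 14))^3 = (0 7)(1 14 4 13)(6 9)(8 16)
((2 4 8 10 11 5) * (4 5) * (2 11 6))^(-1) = ((2 5 11 4 8 10 6))^(-1) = (2 6 10 8 4 11 5)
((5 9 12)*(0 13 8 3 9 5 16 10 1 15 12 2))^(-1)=((0 13 8 3 9 2)(1 15 12 16 10))^(-1)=(0 2 9 3 8 13)(1 10 16 12 15)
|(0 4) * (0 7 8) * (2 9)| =4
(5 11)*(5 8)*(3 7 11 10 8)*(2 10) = [0, 1, 10, 7, 4, 2, 6, 11, 5, 9, 8, 3] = (2 10 8 5)(3 7 11)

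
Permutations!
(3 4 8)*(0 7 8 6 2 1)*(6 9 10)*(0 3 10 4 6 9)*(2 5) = (0 7 8 10 9 4)(1 3 6 5 2) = [7, 3, 1, 6, 0, 2, 5, 8, 10, 4, 9]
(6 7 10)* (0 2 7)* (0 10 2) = (2 7)(6 10) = [0, 1, 7, 3, 4, 5, 10, 2, 8, 9, 6]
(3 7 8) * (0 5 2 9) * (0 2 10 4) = (0 5 10 4)(2 9)(3 7 8) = [5, 1, 9, 7, 0, 10, 6, 8, 3, 2, 4]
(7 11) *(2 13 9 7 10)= [0, 1, 13, 3, 4, 5, 6, 11, 8, 7, 2, 10, 12, 9]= (2 13 9 7 11 10)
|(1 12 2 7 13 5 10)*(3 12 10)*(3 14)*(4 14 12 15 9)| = |(1 10)(2 7 13 5 12)(3 15 9 4 14)| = 10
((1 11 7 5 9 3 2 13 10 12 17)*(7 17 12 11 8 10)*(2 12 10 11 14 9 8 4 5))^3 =((1 4 5 8 11 17)(2 13 7)(3 12 10 14 9))^3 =(1 8)(3 14 12 9 10)(4 11)(5 17)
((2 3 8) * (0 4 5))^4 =(0 4 5)(2 3 8)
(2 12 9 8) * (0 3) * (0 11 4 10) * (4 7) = [3, 1, 12, 11, 10, 5, 6, 4, 2, 8, 0, 7, 9] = (0 3 11 7 4 10)(2 12 9 8)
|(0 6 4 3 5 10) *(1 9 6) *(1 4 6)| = |(0 4 3 5 10)(1 9)| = 10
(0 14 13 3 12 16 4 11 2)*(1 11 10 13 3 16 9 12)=(0 14 3 1 11 2)(4 10 13 16)(9 12)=[14, 11, 0, 1, 10, 5, 6, 7, 8, 12, 13, 2, 9, 16, 3, 15, 4]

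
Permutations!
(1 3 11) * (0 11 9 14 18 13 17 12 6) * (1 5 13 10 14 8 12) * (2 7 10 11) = [2, 3, 7, 9, 4, 13, 0, 10, 12, 8, 14, 5, 6, 17, 18, 15, 16, 1, 11] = (0 2 7 10 14 18 11 5 13 17 1 3 9 8 12 6)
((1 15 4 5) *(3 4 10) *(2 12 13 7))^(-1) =((1 15 10 3 4 5)(2 12 13 7))^(-1) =(1 5 4 3 10 15)(2 7 13 12)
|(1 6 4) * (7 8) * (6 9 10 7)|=7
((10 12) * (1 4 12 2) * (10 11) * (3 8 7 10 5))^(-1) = ((1 4 12 11 5 3 8 7 10 2))^(-1) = (1 2 10 7 8 3 5 11 12 4)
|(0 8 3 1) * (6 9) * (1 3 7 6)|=6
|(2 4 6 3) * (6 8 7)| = |(2 4 8 7 6 3)| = 6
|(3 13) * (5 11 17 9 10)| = 10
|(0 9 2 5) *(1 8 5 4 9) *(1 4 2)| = 6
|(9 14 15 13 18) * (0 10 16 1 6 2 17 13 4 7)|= 14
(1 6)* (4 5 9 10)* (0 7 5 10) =(0 7 5 9)(1 6)(4 10) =[7, 6, 2, 3, 10, 9, 1, 5, 8, 0, 4]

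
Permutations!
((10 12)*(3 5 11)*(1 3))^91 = (1 11 5 3)(10 12)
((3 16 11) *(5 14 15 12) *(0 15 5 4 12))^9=(16)(0 15)(4 12)(5 14)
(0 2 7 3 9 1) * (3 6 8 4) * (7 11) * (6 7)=[2, 0, 11, 9, 3, 5, 8, 7, 4, 1, 10, 6]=(0 2 11 6 8 4 3 9 1)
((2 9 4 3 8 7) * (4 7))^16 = ((2 9 7)(3 8 4))^16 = (2 9 7)(3 8 4)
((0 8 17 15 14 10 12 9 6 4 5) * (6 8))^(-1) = (0 5 4 6)(8 9 12 10 14 15 17)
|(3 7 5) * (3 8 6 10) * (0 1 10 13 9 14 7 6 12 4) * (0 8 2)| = 33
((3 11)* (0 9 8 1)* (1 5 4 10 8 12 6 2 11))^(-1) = (0 1 3 11 2 6 12 9)(4 5 8 10)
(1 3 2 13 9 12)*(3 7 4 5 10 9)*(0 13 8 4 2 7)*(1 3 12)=(0 13 12 3 7 2 8 4 5 10 9 1)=[13, 0, 8, 7, 5, 10, 6, 2, 4, 1, 9, 11, 3, 12]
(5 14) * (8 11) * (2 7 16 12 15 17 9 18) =(2 7 16 12 15 17 9 18)(5 14)(8 11) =[0, 1, 7, 3, 4, 14, 6, 16, 11, 18, 10, 8, 15, 13, 5, 17, 12, 9, 2]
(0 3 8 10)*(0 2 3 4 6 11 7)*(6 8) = (0 4 8 10 2 3 6 11 7) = [4, 1, 3, 6, 8, 5, 11, 0, 10, 9, 2, 7]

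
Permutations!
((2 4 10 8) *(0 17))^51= (0 17)(2 8 10 4)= ((0 17)(2 4 10 8))^51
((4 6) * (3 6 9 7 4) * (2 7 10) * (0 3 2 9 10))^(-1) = (0 9 10 4 7 2 6 3)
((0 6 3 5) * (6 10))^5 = ((0 10 6 3 5))^5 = (10)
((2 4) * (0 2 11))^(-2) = ((0 2 4 11))^(-2) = (0 4)(2 11)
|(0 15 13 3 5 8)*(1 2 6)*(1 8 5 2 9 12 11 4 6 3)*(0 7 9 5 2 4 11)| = 13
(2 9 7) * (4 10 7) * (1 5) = (1 5)(2 9 4 10 7) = [0, 5, 9, 3, 10, 1, 6, 2, 8, 4, 7]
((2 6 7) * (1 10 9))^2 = (1 9 10)(2 7 6)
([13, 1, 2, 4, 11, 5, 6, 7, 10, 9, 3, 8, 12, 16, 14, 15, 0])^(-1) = (0 16 13)(3 10 8 11 4)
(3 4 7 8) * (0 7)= (0 7 8 3 4)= [7, 1, 2, 4, 0, 5, 6, 8, 3]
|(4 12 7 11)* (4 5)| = 5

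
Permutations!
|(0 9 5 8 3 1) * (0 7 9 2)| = 6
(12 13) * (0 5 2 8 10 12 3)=(0 5 2 8 10 12 13 3)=[5, 1, 8, 0, 4, 2, 6, 7, 10, 9, 12, 11, 13, 3]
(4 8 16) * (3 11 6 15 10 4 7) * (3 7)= [0, 1, 2, 11, 8, 5, 15, 7, 16, 9, 4, 6, 12, 13, 14, 10, 3]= (3 11 6 15 10 4 8 16)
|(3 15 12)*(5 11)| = 6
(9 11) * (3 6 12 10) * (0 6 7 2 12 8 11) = (0 6 8 11 9)(2 12 10 3 7) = [6, 1, 12, 7, 4, 5, 8, 2, 11, 0, 3, 9, 10]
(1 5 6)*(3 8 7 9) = (1 5 6)(3 8 7 9) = [0, 5, 2, 8, 4, 6, 1, 9, 7, 3]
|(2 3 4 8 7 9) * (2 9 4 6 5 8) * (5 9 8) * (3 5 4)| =|(2 5 4)(3 6 9 8 7)| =15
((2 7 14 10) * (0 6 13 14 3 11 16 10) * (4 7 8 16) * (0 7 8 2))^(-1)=((0 6 13 14 7 3 11 4 8 16 10))^(-1)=(0 10 16 8 4 11 3 7 14 13 6)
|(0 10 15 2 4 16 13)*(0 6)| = 8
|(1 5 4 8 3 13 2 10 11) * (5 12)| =10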